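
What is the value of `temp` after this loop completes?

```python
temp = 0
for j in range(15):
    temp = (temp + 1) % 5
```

Increment mod 5, 15 times = 0
`temp` takes the values: 0 → 1 → 2 → 3 → 4 → 0 → 1 → 2 → 3 → 4 → 0 → 1 → 2 → 3 → 4 → 0

Answer: 0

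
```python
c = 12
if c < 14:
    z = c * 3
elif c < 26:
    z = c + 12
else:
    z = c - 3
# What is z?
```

Trace:
`c = 12` → c = 12
`if c < 14: ...` → c < 14 is True → z = 36
So z = 36

Answer: 36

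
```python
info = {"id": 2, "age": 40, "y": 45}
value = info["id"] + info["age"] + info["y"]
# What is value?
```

Trace:
`info = {"id": 2, "age": 40, "y": 45}` → info = {'id': 2, 'age': 40, 'y': 45}
`value = info["id"] + info["age"] + info["y"]` → value = 87
So value = 87

Answer: 87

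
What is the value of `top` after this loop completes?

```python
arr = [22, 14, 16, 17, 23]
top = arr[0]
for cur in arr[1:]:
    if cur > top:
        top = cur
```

Maximum of [22, 14, 16, 17, 23]
`top` takes the values: 22 → 23

Answer: 23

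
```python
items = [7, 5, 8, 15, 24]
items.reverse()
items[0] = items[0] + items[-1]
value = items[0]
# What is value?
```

Trace:
`items = [7, 5, 8, 15, 24]` → items = [7, 5, 8, 15, 24]
`items.reverse()` → items = [24, 15, 8, 5, 7]
`items[0] = items[0] + items[-1]` → items = [31, 15, 8, 5, 7]
`value = items[0]` → value = 31
So value = 31

Answer: 31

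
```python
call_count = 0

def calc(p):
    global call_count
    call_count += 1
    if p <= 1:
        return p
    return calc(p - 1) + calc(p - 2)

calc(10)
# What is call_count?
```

Calls(p) = 1 + Calls(p-1) + Calls(p-2); Calls(0)=Calls(1)=1. For p=10 this gives 177.

Answer: 177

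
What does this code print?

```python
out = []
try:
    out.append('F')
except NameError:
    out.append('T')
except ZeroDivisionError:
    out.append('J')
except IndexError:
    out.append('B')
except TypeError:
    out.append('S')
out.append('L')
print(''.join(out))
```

Execution trace: 'F' (try body, no exception) → 'L' (after the try/except). Output: FL

Answer: FL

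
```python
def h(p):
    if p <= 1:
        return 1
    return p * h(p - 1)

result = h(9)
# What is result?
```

h(9) = 9 * 8 * 7 * 6 * 5 * 4 * 3 * 2 * 1 = 362880

Answer: 362880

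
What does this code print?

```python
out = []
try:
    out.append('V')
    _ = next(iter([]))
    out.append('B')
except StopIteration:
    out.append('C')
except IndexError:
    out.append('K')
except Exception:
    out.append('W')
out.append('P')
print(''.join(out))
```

Execution trace: 'V' (try body) → 'C' (except StopIteration) → 'P' (after the try/except). Output: VCP

Answer: VCP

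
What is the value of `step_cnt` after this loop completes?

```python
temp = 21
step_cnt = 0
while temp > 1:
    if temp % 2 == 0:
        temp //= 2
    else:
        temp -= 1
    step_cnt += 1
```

Steps to reduce 21 to 1
`step_cnt` takes the values: 0 → 1 → 2 → 3 → 4 → 5 → 6

Answer: 6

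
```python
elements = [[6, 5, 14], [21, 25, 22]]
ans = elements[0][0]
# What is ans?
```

Trace:
`elements = [[6, 5, 14], [21, 25, 22]]` → elements = [[6, 5, 14], [21, 25, 22]]
`ans = elements[0][0]` → ans = 6
So ans = 6

Answer: 6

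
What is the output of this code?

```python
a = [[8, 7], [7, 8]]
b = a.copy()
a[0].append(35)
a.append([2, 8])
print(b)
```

Key concept: shallow copy with nested lists.
Step by step:
`a = [[8, 7], [7, 8]]` → a = [[8, 7], [7, 8]]
`b = a.copy()` → b = [[8, 7], [7, 8]]
`a[0].append(35)` → a = [[8, 7, 35], [7, 8]]; b = [[8, 7, 35], [7, 8]]
`a.append([2, 8])` → a = [[8, 7, 35], [7, 8], [2, 8]]
`print(b)` → prints [[8, 7, 35], [7, 8]]

Answer: [[8, 7, 35], [7, 8]]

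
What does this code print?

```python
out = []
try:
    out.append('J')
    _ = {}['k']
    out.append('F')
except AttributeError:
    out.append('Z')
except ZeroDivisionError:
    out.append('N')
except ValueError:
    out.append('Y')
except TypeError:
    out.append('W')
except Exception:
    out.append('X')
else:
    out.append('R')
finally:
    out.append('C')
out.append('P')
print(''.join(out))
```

Execution trace: 'J' (try body) → 'X' (except Exception) → 'C' (finally) → 'P' (after the try/except). Output: JXCP

Answer: JXCP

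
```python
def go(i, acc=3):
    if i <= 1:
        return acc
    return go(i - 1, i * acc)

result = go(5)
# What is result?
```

Accumulator trace (n, acc): (5, 3) -> (4, 15) -> (3, 60) -> (2, 180) -> (1, 360) -> return 360

Answer: 360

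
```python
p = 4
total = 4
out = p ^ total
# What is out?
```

Trace:
`p = 4` → p = 4
`total = 4` → total = 4
`out = p ^ total` → out = 0
So out = 0

Answer: 0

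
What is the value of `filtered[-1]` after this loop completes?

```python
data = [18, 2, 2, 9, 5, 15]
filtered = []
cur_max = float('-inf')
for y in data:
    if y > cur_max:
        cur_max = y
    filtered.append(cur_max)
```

Running max ends at 18
`filtered` takes the values: [] → [18] → [18, 18] → [18, 18, 18] → [18, 18, 18, 18] → [18, 18, 18, 18, 18] → [18, 18, 18, 18, 18, 18]
So `filtered[-1]` = 18

Answer: 18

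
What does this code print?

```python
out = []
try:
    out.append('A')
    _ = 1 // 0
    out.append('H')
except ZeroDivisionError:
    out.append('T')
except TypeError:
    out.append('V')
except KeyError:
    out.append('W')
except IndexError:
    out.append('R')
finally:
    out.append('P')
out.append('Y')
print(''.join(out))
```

Execution trace: 'A' (try body) → 'T' (except ZeroDivisionError) → 'P' (finally) → 'Y' (after the try/except). Output: ATPY

Answer: ATPY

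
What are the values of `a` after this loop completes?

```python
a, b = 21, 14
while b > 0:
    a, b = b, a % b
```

GCD of 21 and 14
`a` takes the values: 21 → 14 → 7

Answer: 7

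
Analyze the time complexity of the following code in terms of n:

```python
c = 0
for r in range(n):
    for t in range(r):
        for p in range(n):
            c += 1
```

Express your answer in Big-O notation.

Each loop level contributes: n × n × n. Multiplying the contributions gives O(n^3).

Answer: O(n^3)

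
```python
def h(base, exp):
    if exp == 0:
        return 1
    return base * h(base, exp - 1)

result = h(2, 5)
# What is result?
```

h(2, 5) = 2 * 2 * 2 * 2 * 2 = 32

Answer: 32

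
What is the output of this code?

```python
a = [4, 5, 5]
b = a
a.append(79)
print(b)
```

Key concept: basic list aliasing.
Step by step:
`a = [4, 5, 5]` → a = [4, 5, 5]
`b = a` → b = [4, 5, 5] (same object as a)
`a.append(79)` → a = [4, 5, 5, 79] (same object as b); b = [4, 5, 5, 79] (same object as a)
`print(b)` → prints [4, 5, 5, 79]

Answer: [4, 5, 5, 79]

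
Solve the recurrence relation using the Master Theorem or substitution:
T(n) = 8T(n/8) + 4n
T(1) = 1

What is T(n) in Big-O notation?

By Master Theorem: a=8, b=8, f(n)=4n. Since log_8(8) = 1 and f(n) = Θ(n^1), Case 2 applies. T(n) = O(n log n).

Answer: O(n log n)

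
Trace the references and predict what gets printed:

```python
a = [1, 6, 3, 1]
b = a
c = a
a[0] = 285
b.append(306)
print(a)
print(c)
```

Key concept: multiple aliases.
Step by step:
`a = [1, 6, 3, 1]` → a = [1, 6, 3, 1]
`b = a` → b = [1, 6, 3, 1] (same object as a)
`c = a` → c = [1, 6, 3, 1] (same object as a, b)
`a[0] = 285` → a = [285, 6, 3, 1] (same object as b, c); b = [285, 6, 3, 1] (same object as a, c); c = [285, 6, 3, 1] (same object as a, b)
`b.append(306)` → a = [285, 6, 3, 1, 306] (same object as b, c); b = [285, 6, 3, 1, 306] (same object as a, c); c = [285, 6, 3, 1, 306] (same object as a, b)
`print(a)` → prints [285, 6, 3, 1, 306]
`print(c)` → prints [285, 6, 3, 1, 306]

Answer:
[285, 6, 3, 1, 306]
[285, 6, 3, 1, 306]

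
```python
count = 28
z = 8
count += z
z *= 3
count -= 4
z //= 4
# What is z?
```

Trace:
`count = 28` → count = 28
`z = 8` → z = 8
`count += z` → count = 36
`z *= 3` → z = 24
`count -= 4` → count = 32
`z //= 4` → z = 6
So z = 6

Answer: 6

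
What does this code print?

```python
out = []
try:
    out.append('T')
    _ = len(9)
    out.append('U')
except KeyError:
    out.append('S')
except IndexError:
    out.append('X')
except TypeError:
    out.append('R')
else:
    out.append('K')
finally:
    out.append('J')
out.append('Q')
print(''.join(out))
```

Execution trace: 'T' (try body) → 'R' (except TypeError) → 'J' (finally) → 'Q' (after the try/except). Output: TRJQ

Answer: TRJQ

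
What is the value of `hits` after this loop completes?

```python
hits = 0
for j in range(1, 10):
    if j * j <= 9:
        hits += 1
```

Count numbers where j² ≤ 9
`hits` takes the values: 0 → 1 → 2 → 3

Answer: 3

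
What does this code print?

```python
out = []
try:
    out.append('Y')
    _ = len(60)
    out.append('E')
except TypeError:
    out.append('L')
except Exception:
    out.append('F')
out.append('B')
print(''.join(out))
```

Execution trace: 'Y' (try body) → 'L' (except TypeError) → 'B' (after the try/except). Output: YLB

Answer: YLB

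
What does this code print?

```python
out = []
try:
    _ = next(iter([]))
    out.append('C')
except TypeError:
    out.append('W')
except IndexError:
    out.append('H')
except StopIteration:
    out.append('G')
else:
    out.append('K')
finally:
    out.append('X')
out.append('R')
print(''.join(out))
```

Execution trace: 'G' (except StopIteration) → 'X' (finally) → 'R' (after the try/except). Output: GXR

Answer: GXR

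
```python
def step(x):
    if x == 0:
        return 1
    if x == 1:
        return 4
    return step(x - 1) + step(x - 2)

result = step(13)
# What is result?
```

Build up from base cases: step(0)=1, step(1)=4, step(2)=5, step(3)=9, step(4)=14, step(5)=23, step(6)=37, ..., step(13)=1076

Answer: 1076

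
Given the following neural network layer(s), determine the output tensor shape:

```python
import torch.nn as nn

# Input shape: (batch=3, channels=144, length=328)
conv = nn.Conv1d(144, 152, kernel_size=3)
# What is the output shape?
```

Input: (3, 144, 328) -> Output: (3, 152, 326)

Answer: (3, 152, 326)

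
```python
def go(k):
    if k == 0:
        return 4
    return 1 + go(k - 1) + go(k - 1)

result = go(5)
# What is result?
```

go(k) = 1 + 2·go(k-1), go(0)=4. Closed form: (4+1)·2^5 - 1 = 159.

Answer: 159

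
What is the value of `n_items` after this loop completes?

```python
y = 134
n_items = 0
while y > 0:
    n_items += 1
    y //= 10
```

Count digits by repeated division by 10
`n_items` takes the values: 0 → 1 → 2 → 3

Answer: 3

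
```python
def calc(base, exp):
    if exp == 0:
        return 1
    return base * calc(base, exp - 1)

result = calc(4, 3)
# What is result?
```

calc(4, 3) = 4 * 4 * 4 = 64

Answer: 64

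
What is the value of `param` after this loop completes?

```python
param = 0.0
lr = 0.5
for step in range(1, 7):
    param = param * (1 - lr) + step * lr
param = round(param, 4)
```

Moving average with lr=0.5
`param` takes the values: 0.0 → 0.5 → 1.25 → 2.125 → 3.0625 → 4.03125 → 5.015625 → 5.0156

Answer: 5.0156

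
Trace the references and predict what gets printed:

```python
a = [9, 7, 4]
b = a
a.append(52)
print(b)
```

Key concept: basic list aliasing.
Step by step:
`a = [9, 7, 4]` → a = [9, 7, 4]
`b = a` → b = [9, 7, 4] (same object as a)
`a.append(52)` → a = [9, 7, 4, 52] (same object as b); b = [9, 7, 4, 52] (same object as a)
`print(b)` → prints [9, 7, 4, 52]

Answer: [9, 7, 4, 52]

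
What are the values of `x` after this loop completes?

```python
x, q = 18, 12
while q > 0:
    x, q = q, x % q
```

GCD of 18 and 12
`x` takes the values: 18 → 12 → 6

Answer: 6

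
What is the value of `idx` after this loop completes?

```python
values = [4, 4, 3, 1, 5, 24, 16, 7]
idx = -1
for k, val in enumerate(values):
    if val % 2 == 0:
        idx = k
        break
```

First even number index in [4, 4, 3, 1, 5, 24, 16, 7]
`idx` takes the values: -1 → 0

Answer: 0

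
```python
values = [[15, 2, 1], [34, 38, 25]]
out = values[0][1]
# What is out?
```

Trace:
`values = [[15, 2, 1], [34, 38, 25]]` → values = [[15, 2, 1], [34, 38, 25]]
`out = values[0][1]` → out = 2
So out = 2

Answer: 2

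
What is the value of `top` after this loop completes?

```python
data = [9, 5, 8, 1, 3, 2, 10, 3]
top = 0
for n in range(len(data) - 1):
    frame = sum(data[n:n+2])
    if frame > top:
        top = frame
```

Max sum of 2-element window in [9, 5, 8, 1, 3, 2, 10, 3]
`top` takes the values: 0 → 14

Answer: 14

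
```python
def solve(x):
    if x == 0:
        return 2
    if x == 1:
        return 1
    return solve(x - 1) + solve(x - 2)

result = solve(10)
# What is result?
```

Build up from base cases: solve(0)=2, solve(1)=1, solve(2)=3, solve(3)=4, solve(4)=7, solve(5)=11, solve(6)=18, ..., solve(10)=123

Answer: 123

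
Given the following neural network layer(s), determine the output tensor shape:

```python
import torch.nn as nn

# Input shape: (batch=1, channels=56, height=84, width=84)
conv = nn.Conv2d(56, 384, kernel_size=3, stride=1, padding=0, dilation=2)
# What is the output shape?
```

Input: (1, 56, 84, 84) -> Output: (1, 384, 80, 80)

Answer: (1, 384, 80, 80)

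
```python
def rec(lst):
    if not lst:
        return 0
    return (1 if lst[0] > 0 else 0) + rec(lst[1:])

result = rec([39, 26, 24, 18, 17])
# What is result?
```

Count of positive elements in [39, 26, 24, 18, 17] = 5

Answer: 5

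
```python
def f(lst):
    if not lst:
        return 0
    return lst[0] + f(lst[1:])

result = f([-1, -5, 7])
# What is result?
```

(-1) + (-5) + 7 + 0 = 1

Answer: 1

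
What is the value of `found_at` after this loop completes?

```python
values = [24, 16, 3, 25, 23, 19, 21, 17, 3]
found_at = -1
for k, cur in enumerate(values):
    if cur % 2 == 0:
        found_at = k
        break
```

First even number index in [24, 16, 3, 25, 23, 19, 21, 17, 3]
`found_at` takes the values: -1 → 0

Answer: 0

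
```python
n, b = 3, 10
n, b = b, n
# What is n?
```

Trace:
`n, b = 3, 10` → n = 3; b = 10
`n, b = b, n` → n = 10; b = 3
So n = 10

Answer: 10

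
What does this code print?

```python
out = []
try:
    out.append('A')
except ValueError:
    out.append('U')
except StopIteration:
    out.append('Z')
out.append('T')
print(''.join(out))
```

Execution trace: 'A' (try body, no exception) → 'T' (after the try/except). Output: AT

Answer: AT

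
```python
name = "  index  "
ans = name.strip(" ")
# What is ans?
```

Trace:
`name = "  index  "` → name = '  index  '
`ans = name.strip(" ")` → ans = 'index'
So ans = 'index'

Answer: 'index'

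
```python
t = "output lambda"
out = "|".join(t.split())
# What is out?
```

Trace:
`t = "output lambda"` → t = 'output lambda'
`out = "|".join(t.split())` → out = 'output|lambda'
So out = 'output|lambda'

Answer: 'output|lambda'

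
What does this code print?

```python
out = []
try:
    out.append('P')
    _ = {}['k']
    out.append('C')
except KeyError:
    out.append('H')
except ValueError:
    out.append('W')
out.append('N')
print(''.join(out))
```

Execution trace: 'P' (try body) → 'H' (except KeyError) → 'N' (after the try/except). Output: PHN

Answer: PHN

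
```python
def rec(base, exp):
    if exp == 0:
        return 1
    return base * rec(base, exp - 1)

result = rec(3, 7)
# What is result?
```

rec(3, 7) = 3 * 3 * 3 * 3 * 3 * 3 * 3 = 2187

Answer: 2187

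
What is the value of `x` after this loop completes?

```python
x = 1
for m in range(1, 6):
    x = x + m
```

Start at 1, add 1 through 5
`x` takes the values: 1 → 2 → 4 → 7 → 11 → 16

Answer: 16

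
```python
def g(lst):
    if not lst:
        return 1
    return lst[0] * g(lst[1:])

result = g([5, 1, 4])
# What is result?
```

Product over [5, 1, 4] = 5 * 1 * 4 = 20

Answer: 20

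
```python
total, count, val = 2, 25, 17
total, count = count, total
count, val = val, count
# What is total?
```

Trace:
`total, count, val = 2, 25, 17` → total = 2; count = 25; val = 17
`total, count = count, total` → total = 25; count = 2
`count, val = val, count` → count = 17; val = 2
So total = 25

Answer: 25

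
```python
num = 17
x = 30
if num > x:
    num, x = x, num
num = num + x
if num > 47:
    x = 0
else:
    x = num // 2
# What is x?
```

Trace:
`num = 17` → num = 17
`x = 30` → x = 30
`if num > x: ...` → num > x is False → no variable changes
`num = num + x` → num = 47
`if num > 47: ...` → num > 47 is False, take else branch → x = 23
So x = 23

Answer: 23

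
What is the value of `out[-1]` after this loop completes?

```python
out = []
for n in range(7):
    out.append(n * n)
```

Last element of squares 0 to 6
`out` takes the values: [] → [0] → [0, 1] → [0, 1, 4] → [0, 1, 4, 9] → [0, 1, 4, 9, 16] → [0, 1, 4, 9, 16, 25] → [0, 1, 4, 9, 16, 25, 36]
So `out[-1]` = 36

Answer: 36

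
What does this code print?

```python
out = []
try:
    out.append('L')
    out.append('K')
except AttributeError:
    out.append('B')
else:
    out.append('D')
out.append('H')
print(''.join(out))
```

Execution trace: 'L' (try body) → 'K' (try body, no exception) → 'D' (else) → 'H' (after the try/except). Output: LKDH

Answer: LKDH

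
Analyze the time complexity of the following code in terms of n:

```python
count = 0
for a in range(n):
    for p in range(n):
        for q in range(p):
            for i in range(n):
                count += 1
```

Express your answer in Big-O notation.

Each loop level contributes: n × n × n × n. Multiplying the contributions gives O(n^4).

Answer: O(n^4)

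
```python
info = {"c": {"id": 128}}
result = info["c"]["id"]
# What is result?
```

Trace:
`info = {"c": {"id": 128}}` → info = {'c': {'id': 128}}
`result = info["c"]["id"]` → result = 128
So result = 128

Answer: 128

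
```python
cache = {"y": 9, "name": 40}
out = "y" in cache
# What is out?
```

Trace:
`cache = {"y": 9, "name": 40}` → cache = {'y': 9, 'name': 40}
`out = "y" in cache` → out = True
So out = True

Answer: True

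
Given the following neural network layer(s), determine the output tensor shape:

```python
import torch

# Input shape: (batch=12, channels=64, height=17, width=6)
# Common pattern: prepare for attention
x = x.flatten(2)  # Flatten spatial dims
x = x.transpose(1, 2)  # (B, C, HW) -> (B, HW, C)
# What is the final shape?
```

Input: (12, 64, 17, 6) -> after flatten(2): (12, 64, 102) -> Output: (12, 102, 64)

Answer: (12, 102, 64)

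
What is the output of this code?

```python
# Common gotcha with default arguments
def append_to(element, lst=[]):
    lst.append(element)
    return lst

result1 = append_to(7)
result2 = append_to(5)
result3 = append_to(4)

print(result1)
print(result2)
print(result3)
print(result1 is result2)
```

Key concept: mutable default argument gotcha.
Step by step:
`result1 = append_to(7)` → result1 = [7]
`result2 = append_to(5)` → result1 = [7, 5] (same object as result2); result2 = [7, 5] (same object as result1)
`result3 = append_to(4)` → result1 = [7, 5, 4] (same object as result2, result3); result2 = [7, 5, 4] (same object as result1, result3); result3 = [7, 5, 4] (same object as result1, result2)
`print(result1)` → prints [7, 5, 4]
`print(result2)` → prints [7, 5, 4]
`print(result3)` → prints [7, 5, 4]
`print(result1 is result2)` → prints True

Answer:
[7, 5, 4]
[7, 5, 4]
[7, 5, 4]
True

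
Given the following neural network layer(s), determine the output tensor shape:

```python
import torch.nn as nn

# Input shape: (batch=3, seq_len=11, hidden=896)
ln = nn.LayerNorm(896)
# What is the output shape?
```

Input: (3, 11, 896) -> Output: (3, 11, 896)

Answer: (3, 11, 896)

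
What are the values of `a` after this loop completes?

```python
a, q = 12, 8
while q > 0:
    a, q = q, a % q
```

GCD of 12 and 8
`a` takes the values: 12 → 8 → 4

Answer: 4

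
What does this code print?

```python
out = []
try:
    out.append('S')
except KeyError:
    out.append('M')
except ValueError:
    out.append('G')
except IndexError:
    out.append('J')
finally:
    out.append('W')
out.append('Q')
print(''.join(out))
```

Execution trace: 'S' (try body, no exception) → 'W' (finally) → 'Q' (after the try/except). Output: SWQ

Answer: SWQ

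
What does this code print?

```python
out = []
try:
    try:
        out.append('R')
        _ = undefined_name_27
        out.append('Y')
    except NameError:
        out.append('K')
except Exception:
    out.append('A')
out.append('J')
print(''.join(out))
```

Execution trace: 'R' (inner try body) → 'K' (inner except NameError) → 'J' (after the try/except). Output: RKJ

Answer: RKJ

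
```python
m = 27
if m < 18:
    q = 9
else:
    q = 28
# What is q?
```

Trace:
`m = 27` → m = 27
`if m < 18: ...` → m < 18 is False, take else branch → q = 28
So q = 28

Answer: 28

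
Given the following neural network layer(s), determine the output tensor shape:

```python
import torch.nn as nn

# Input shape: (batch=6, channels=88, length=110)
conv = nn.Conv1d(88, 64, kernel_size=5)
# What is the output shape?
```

Input: (6, 88, 110) -> Output: (6, 64, 106)

Answer: (6, 64, 106)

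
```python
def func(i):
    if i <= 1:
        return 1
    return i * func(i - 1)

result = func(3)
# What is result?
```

func(3) = 3 * 2 * 1 = 6

Answer: 6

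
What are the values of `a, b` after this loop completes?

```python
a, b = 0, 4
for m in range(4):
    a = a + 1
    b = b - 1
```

a goes 0→4, b goes 4→0
`a, b` takes the values: (0, 4) → (1, 4) → (1, 3) → (2, 3) → (2, 2) → (3, 2) → (3, 1) → (4, 1) → (4, 0)

Answer: 4, 0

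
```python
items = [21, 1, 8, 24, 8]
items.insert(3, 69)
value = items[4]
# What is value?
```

Trace:
`items = [21, 1, 8, 24, 8]` → items = [21, 1, 8, 24, 8]
`items.insert(3, 69)` → items = [21, 1, 8, 69, 24, 8]
`value = items[4]` → value = 24
So value = 24

Answer: 24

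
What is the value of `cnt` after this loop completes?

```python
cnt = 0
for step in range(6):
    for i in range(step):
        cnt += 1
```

Triangle number: 0+1+2+...+5
`cnt` takes the values: 0 → 1 → 2 → 3 → 4 → 5 → 6 → 7 → 8 → 9 → 10 → 11 → 12 → 13 → 14 → 15

Answer: 15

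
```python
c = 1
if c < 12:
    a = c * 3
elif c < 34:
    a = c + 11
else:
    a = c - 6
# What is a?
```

Trace:
`c = 1` → c = 1
`if c < 12: ...` → c < 12 is True → a = 3
So a = 3

Answer: 3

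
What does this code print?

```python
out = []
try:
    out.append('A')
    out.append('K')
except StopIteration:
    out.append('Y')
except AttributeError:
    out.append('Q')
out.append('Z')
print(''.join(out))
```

Execution trace: 'A' (try body) → 'K' (try body, no exception) → 'Z' (after the try/except). Output: AKZ

Answer: AKZ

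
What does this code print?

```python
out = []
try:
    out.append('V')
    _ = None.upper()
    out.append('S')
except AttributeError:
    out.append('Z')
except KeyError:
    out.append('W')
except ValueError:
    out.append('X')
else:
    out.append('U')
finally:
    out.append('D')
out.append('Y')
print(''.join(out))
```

Execution trace: 'V' (try body) → 'Z' (except AttributeError) → 'D' (finally) → 'Y' (after the try/except). Output: VZDY

Answer: VZDY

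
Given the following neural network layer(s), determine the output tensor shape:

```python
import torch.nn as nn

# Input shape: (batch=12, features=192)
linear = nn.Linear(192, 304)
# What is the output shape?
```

Input: (12, 192) -> Output: (12, 304)

Answer: (12, 304)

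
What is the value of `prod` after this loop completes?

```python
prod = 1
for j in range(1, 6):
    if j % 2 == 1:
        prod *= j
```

Product of odd numbers 1 to 5
`prod` takes the values: 1 → 3 → 15

Answer: 15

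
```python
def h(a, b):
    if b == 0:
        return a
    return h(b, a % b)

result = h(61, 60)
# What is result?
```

h(61, 60) -> h(60, 1) -> h(1, 0) -> 1

Answer: 1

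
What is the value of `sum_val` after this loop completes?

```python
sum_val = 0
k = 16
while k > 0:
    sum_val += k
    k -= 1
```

Sum 16 down to 1
`sum_val` takes the values: 0 → 16 → 31 → 45 → 58 → 70 → 81 → 91 → 100 → 108 → 115 → 121 → 126 → 130 → 133 → 135 → 136

Answer: 136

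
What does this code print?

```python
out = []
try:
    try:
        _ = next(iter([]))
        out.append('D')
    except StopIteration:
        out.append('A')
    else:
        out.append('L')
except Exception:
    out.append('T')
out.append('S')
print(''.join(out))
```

Execution trace: 'A' (inner except StopIteration) → 'S' (after the try/except). Output: AS

Answer: AS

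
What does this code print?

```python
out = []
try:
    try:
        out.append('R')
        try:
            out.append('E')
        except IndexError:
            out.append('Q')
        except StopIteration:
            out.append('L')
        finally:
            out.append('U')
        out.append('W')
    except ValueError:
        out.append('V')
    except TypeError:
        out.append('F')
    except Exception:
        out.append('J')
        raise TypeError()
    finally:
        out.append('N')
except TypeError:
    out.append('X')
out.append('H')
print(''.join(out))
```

Execution trace: 'R' (try body) → 'E' (inner try body, no exception) → 'U' (inner finally) → 'W' (try body, no exception) → 'N' (finally) → 'H' (after the try/except). Output: REUWNH

Answer: REUWNH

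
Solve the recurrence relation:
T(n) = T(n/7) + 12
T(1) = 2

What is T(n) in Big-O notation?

Each step divides n by 7 and adds 12. After log_7(n) steps we reach T(1)=2. So T(n) = 12·log_7(n) + 2 = O(log n).

Answer: O(log n)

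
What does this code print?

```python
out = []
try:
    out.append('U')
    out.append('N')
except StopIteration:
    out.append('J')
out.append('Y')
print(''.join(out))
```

Execution trace: 'U' (try body) → 'N' (try body, no exception) → 'Y' (after the try/except). Output: UNY

Answer: UNY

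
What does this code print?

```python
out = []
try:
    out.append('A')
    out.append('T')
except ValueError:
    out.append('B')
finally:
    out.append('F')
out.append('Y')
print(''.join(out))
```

Execution trace: 'A' (try body) → 'T' (try body, no exception) → 'F' (finally) → 'Y' (after the try/except). Output: ATFY

Answer: ATFY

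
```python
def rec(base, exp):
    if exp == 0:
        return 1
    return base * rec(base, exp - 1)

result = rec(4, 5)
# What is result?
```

rec(4, 5) = 4 * 4 * 4 * 4 * 4 = 1024

Answer: 1024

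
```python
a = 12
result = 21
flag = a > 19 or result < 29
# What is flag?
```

Trace:
`a = 12` → a = 12
`result = 21` → result = 21
`flag = a > 19 or result < 29` → flag = True
So flag = True

Answer: True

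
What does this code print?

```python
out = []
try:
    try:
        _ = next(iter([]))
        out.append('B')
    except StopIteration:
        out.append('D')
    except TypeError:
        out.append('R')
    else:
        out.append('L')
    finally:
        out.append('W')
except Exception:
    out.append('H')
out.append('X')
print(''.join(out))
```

Execution trace: 'D' (inner except StopIteration) → 'W' (inner finally) → 'X' (after the try/except). Output: DWX

Answer: DWX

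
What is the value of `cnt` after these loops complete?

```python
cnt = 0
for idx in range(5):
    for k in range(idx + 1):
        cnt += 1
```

Triangle: 1 + 2 + ... + 5
`cnt` takes the values: 0 → 1 → 2 → 3 → 4 → 5 → 6 → 7 → 8 → 9 → 10 → 11 → 12 → 13 → 14 → 15

Answer: 15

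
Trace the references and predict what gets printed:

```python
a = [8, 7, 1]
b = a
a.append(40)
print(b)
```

Key concept: basic list aliasing.
Step by step:
`a = [8, 7, 1]` → a = [8, 7, 1]
`b = a` → b = [8, 7, 1] (same object as a)
`a.append(40)` → a = [8, 7, 1, 40] (same object as b); b = [8, 7, 1, 40] (same object as a)
`print(b)` → prints [8, 7, 1, 40]

Answer: [8, 7, 1, 40]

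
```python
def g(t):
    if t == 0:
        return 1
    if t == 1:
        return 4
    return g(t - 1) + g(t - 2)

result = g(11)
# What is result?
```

Build up from base cases: g(0)=1, g(1)=4, g(2)=5, g(3)=9, g(4)=14, g(5)=23, g(6)=37, ..., g(11)=411

Answer: 411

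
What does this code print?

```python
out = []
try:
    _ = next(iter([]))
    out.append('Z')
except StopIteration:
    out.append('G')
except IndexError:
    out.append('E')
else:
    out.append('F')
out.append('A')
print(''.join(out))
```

Execution trace: 'G' (except StopIteration) → 'A' (after the try/except). Output: GA

Answer: GA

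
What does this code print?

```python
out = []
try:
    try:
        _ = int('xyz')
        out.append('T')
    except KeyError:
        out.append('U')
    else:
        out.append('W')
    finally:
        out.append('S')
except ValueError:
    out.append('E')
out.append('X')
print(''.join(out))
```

Execution trace: 'S' (finally) → 'E' (outer except ValueError) → 'X' (after the try/except). Output: SEX

Answer: SEX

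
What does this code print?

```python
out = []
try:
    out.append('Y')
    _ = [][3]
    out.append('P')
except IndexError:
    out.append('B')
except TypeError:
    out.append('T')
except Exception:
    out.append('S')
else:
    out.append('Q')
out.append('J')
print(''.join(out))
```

Execution trace: 'Y' (try body) → 'B' (except IndexError) → 'J' (after the try/except). Output: YBJ

Answer: YBJ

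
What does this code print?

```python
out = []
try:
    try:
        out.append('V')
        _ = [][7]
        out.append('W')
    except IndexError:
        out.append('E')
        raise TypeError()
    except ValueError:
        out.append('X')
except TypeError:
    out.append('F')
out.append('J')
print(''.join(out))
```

Execution trace: 'V' (inner try body) → 'E' (inner except IndexError) → 'F' (outer except TypeError) → 'J' (after the try/except). Output: VEFJ

Answer: VEFJ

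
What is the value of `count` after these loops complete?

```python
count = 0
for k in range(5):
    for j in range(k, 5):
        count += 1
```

Upper triangle: 5 + 4 + ... + 1
`count` takes the values: 0 → 1 → 2 → 3 → 4 → 5 → 6 → 7 → 8 → 9 → 10 → 11 → 12 → 13 → 14 → 15

Answer: 15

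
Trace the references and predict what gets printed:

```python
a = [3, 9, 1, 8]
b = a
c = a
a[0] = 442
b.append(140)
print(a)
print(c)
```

Key concept: multiple aliases.
Step by step:
`a = [3, 9, 1, 8]` → a = [3, 9, 1, 8]
`b = a` → b = [3, 9, 1, 8] (same object as a)
`c = a` → c = [3, 9, 1, 8] (same object as a, b)
`a[0] = 442` → a = [442, 9, 1, 8] (same object as b, c); b = [442, 9, 1, 8] (same object as a, c); c = [442, 9, 1, 8] (same object as a, b)
`b.append(140)` → a = [442, 9, 1, 8, 140] (same object as b, c); b = [442, 9, 1, 8, 140] (same object as a, c); c = [442, 9, 1, 8, 140] (same object as a, b)
`print(a)` → prints [442, 9, 1, 8, 140]
`print(c)` → prints [442, 9, 1, 8, 140]

Answer:
[442, 9, 1, 8, 140]
[442, 9, 1, 8, 140]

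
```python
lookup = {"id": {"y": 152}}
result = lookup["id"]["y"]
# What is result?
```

Trace:
`lookup = {"id": {"y": 152}}` → lookup = {'id': {'y': 152}}
`result = lookup["id"]["y"]` → result = 152
So result = 152

Answer: 152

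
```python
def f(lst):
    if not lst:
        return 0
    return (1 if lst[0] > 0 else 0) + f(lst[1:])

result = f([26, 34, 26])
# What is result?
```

Count of positive elements in [26, 34, 26] = 3

Answer: 3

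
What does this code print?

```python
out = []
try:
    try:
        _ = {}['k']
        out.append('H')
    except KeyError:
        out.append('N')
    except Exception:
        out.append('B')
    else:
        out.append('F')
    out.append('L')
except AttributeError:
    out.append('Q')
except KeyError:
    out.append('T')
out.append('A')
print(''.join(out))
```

Execution trace: 'N' (inner except KeyError) → 'L' (try body, no exception) → 'A' (after the try/except). Output: NLA

Answer: NLA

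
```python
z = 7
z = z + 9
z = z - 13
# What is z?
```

Trace:
`z = 7` → z = 7
`z = z + 9` → z = 16
`z = z - 13` → z = 3
So z = 3

Answer: 3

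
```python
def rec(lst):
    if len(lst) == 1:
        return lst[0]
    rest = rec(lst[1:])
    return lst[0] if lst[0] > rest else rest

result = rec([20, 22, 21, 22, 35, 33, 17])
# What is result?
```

Recursive max over [20, 22, 21, 22, 35, 33, 17] = 35

Answer: 35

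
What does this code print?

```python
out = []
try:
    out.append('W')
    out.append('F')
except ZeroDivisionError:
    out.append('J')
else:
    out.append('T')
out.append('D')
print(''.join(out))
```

Execution trace: 'W' (try body) → 'F' (try body, no exception) → 'T' (else) → 'D' (after the try/except). Output: WFTD

Answer: WFTD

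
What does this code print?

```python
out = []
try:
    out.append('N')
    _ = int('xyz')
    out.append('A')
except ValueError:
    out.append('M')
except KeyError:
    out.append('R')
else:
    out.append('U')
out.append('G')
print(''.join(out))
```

Execution trace: 'N' (try body) → 'M' (except ValueError) → 'G' (after the try/except). Output: NMG

Answer: NMG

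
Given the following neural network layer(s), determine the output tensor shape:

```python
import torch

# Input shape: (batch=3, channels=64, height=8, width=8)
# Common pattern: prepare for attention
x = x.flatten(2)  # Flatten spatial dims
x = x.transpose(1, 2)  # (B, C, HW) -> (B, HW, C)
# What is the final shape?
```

Input: (3, 64, 8, 8) -> after flatten(2): (3, 64, 64) -> Output: (3, 64, 64)

Answer: (3, 64, 64)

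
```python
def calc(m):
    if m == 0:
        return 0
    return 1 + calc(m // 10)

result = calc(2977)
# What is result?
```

Count of digits of 2977: 4

Answer: 4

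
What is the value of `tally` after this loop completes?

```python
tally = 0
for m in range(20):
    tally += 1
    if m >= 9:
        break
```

Loop breaks when m reaches 9, tally is 10
`tally` takes the values: 0 → 1 → 2 → 3 → 4 → 5 → 6 → 7 → 8 → 9 → 10

Answer: 10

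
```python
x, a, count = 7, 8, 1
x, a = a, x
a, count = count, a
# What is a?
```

Trace:
`x, a, count = 7, 8, 1` → x = 7; a = 8; count = 1
`x, a = a, x` → x = 8; a = 7
`a, count = count, a` → a = 1; count = 7
So a = 1

Answer: 1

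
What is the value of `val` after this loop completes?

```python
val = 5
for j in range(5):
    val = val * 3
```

Multiply by 3, 5 times: 5 * 3^5 = 1215
`val` takes the values: 5 → 15 → 45 → 135 → 405 → 1215

Answer: 1215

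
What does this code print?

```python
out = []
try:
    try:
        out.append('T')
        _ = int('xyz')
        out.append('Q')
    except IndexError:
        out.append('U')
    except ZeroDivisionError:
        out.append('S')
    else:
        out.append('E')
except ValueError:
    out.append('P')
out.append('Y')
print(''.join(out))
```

Execution trace: 'T' (inner try body) → 'P' (outer except ValueError) → 'Y' (after the try/except). Output: TPY

Answer: TPY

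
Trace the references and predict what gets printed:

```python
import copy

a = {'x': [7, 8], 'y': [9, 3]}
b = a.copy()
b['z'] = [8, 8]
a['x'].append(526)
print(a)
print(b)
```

Key concept: shallow copy of dict with mutable values.
Step by step:
`a = {'x': [7, 8], 'y': [9, 3]}` → a = {'x': [7, 8], 'y': [9, 3]}
`b = a.copy()` → b = {'x': [7, 8], 'y': [9, 3]}
`b['z'] = [8, 8]` → b = {'x': [7, 8], 'y': [9, 3], 'z': [8, 8]}
`a['x'].append(526)` → a = {'x': [7, 8, 526], 'y': [9, 3]}; b = {'x': [7, 8, 526], 'y': [9, 3], 'z': [8, 8]}
`print(a)` → prints {'x': [7, 8, 526], 'y': [9, 3]}
`print(b)` → prints {'x': [7, 8, 526], 'y': [9, 3], 'z': [8, 8]}

Answer:
{'x': [7, 8, 526], 'y': [9, 3]}
{'x': [7, 8, 526], 'y': [9, 3], 'z': [8, 8]}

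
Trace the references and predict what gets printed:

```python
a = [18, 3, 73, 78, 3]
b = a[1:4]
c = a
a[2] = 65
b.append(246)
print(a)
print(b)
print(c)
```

Key concept: slice vs alias.
Step by step:
`a = [18, 3, 73, 78, 3]` → a = [18, 3, 73, 78, 3]
`b = a[1:4]` → b = [3, 73, 78]
`c = a` → c = [18, 3, 73, 78, 3] (same object as a)
`a[2] = 65` → a = [18, 3, 65, 78, 3] (same object as c); c = [18, 3, 65, 78, 3] (same object as a)
`b.append(246)` → b = [3, 73, 78, 246]
`print(a)` → prints [18, 3, 65, 78, 3]
`print(b)` → prints [3, 73, 78, 246]
`print(c)` → prints [18, 3, 65, 78, 3]

Answer:
[18, 3, 65, 78, 3]
[3, 73, 78, 246]
[18, 3, 65, 78, 3]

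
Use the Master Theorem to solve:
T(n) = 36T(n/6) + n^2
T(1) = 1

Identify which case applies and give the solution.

a=36, b=6, f(n)=n^2. log_6(36) = 2. Since c=2 = 2, Case 2 applies: T(n) = Θ(n^log_b(a) · log n) = O(n^2 log n).

Answer: O(n^2 log n) - Case 2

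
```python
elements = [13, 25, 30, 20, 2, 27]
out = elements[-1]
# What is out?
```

Trace:
`elements = [13, 25, 30, 20, 2, 27]` → elements = [13, 25, 30, 20, 2, 27]
`out = elements[-1]` → out = 27
So out = 27

Answer: 27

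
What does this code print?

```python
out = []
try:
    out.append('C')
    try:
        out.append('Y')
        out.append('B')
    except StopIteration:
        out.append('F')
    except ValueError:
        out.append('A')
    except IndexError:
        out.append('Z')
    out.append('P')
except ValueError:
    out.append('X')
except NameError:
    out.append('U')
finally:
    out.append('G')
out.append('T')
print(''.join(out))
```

Execution trace: 'C' (try body) → 'Y' (inner try body) → 'B' (inner try body, no exception) → 'P' (try body, no exception) → 'G' (finally) → 'T' (after the try/except). Output: CYBPGT

Answer: CYBPGT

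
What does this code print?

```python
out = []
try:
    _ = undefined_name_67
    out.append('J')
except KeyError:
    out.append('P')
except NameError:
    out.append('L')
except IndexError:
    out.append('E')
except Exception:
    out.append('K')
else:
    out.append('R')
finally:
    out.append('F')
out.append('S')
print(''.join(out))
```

Execution trace: 'L' (except NameError) → 'F' (finally) → 'S' (after the try/except). Output: LFS

Answer: LFS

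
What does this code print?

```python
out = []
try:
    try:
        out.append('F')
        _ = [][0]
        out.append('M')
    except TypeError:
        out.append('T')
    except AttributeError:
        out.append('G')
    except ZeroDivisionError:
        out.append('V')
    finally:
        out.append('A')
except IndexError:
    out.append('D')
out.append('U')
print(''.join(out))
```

Execution trace: 'F' (try body) → 'A' (finally) → 'D' (outer except IndexError) → 'U' (after the try/except). Output: FADU

Answer: FADU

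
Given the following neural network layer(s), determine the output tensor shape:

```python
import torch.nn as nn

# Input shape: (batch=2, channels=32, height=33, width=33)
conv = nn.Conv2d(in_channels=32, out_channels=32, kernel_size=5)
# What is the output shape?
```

Input: (2, 32, 33, 33) -> Output: (2, 32, 29, 29)

Answer: (2, 32, 29, 29)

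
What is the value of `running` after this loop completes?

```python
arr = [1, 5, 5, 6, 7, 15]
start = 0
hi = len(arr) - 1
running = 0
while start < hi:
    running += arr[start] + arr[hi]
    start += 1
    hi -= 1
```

Sum of pairs from ends
`running` takes the values: 0 → 16 → 28 → 39

Answer: 39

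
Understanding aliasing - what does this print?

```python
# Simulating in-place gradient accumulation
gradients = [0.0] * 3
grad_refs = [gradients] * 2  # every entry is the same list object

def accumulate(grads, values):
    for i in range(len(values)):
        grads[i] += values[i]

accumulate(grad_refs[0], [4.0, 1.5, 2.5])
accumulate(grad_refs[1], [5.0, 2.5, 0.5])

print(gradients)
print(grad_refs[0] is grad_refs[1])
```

Key concept: gradient accumulation aliasing.
Step by step:
`gradients = [0.0] * 3` → gradients = [0.0, 0.0, 0.0]
`grad_refs = [gradients] * 2` → grad_refs = [[0.0, 0.0, 0.0], [0.0, 0.0, 0.0]]
`accumulate(grad_refs[0], [4.0, 1.5, 2.5])` → gradients = [4.0, 1.5, 2.5]; grad_refs = [[4.0, 1.5, 2.5], [4.0, 1.5, 2.5]]
`accumulate(grad_refs[1], [5.0, 2.5, 0.5])` → gradients = [9.0, 4.0, 3.0]; grad_refs = [[9.0, 4.0, 3.0], [9.0, 4.0, 3.0]]
`print(gradients)` → prints [9.0, 4.0, 3.0]
`print(grad_refs[0] is grad_refs[1])` → prints True

Answer:
[9.0, 4.0, 3.0]
True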